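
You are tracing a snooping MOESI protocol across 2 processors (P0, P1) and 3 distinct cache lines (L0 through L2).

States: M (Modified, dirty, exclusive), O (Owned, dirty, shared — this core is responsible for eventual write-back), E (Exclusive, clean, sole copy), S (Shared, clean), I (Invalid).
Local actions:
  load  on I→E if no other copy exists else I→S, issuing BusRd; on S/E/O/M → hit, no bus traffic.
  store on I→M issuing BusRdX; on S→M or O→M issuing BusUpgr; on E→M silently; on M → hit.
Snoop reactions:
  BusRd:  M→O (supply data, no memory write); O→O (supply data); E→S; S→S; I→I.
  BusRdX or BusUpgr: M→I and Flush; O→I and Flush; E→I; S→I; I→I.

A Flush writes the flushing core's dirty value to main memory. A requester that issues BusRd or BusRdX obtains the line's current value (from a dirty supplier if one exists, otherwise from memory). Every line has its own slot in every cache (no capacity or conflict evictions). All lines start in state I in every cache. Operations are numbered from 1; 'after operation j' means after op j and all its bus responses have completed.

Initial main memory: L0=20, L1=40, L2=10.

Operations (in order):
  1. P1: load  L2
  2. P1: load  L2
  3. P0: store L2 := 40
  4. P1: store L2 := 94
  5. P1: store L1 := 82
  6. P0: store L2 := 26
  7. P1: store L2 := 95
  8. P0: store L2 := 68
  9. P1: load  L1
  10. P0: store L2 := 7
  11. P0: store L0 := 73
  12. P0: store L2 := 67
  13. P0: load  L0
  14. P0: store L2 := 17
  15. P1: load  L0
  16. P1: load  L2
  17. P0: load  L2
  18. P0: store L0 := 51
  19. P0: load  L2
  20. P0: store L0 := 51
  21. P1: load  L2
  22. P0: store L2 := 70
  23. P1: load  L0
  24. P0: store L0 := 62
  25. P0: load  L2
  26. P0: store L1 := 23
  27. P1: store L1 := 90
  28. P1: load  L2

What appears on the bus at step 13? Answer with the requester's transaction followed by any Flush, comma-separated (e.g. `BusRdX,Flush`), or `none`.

step 1: P1: load  L2  ⟶  IE  (L2)  txn=BusRd  M[L2]=10
step 2: P1: load  L2  ⟶  IE  (L2)  txn=∅  M[L2]=10
step 3: P0: store L2 := 40  ⟶  MI  (L2)  txn=BusRdX  M[L2]=10
step 4: P1: store L2 := 94  ⟶  IM  (L2)  txn=BusRdX+Flush  M[L2]=40
step 5: P1: store L1 := 82  ⟶  IM  (L1)  txn=BusRdX  M[L1]=40
step 6: P0: store L2 := 26  ⟶  MI  (L2)  txn=BusRdX+Flush  M[L2]=94
step 7: P1: store L2 := 95  ⟶  IM  (L2)  txn=BusRdX+Flush  M[L2]=26
step 8: P0: store L2 := 68  ⟶  MI  (L2)  txn=BusRdX+Flush  M[L2]=95
step 9: P1: load  L1  ⟶  IM  (L1)  txn=∅  M[L1]=40
step 10: P0: store L2 := 7  ⟶  MI  (L2)  txn=∅  M[L2]=95
step 11: P0: store L0 := 73  ⟶  MI  (L0)  txn=BusRdX  M[L0]=20
step 12: P0: store L2 := 67  ⟶  MI  (L2)  txn=∅  M[L2]=95
step 13: P0: load  L0  ⟶  MI  (L0)  txn=∅  M[L0]=20
step 14: P0: store L2 := 17  ⟶  MI  (L2)  txn=∅  M[L2]=95
step 15: P1: load  L0  ⟶  OS  (L0)  txn=BusRd  M[L0]=20
step 16: P1: load  L2  ⟶  OS  (L2)  txn=BusRd  M[L2]=95
step 17: P0: load  L2  ⟶  OS  (L2)  txn=∅  M[L2]=95
step 18: P0: store L0 := 51  ⟶  MI  (L0)  txn=BusUpgr  M[L0]=20
step 19: P0: load  L2  ⟶  OS  (L2)  txn=∅  M[L2]=95
step 20: P0: store L0 := 51  ⟶  MI  (L0)  txn=∅  M[L0]=20
step 21: P1: load  L2  ⟶  OS  (L2)  txn=∅  M[L2]=95
step 22: P0: store L2 := 70  ⟶  MI  (L2)  txn=BusUpgr  M[L2]=95
step 23: P1: load  L0  ⟶  OS  (L0)  txn=BusRd  M[L0]=20
step 24: P0: store L0 := 62  ⟶  MI  (L0)  txn=BusUpgr  M[L0]=20
step 25: P0: load  L2  ⟶  MI  (L2)  txn=∅  M[L2]=95
step 26: P0: store L1 := 23  ⟶  MI  (L1)  txn=BusRdX+Flush  M[L1]=82
step 27: P1: store L1 := 90  ⟶  IM  (L1)  txn=BusRdX+Flush  M[L1]=23
step 28: P1: load  L2  ⟶  OS  (L2)  txn=BusRd  M[L2]=95

bus = none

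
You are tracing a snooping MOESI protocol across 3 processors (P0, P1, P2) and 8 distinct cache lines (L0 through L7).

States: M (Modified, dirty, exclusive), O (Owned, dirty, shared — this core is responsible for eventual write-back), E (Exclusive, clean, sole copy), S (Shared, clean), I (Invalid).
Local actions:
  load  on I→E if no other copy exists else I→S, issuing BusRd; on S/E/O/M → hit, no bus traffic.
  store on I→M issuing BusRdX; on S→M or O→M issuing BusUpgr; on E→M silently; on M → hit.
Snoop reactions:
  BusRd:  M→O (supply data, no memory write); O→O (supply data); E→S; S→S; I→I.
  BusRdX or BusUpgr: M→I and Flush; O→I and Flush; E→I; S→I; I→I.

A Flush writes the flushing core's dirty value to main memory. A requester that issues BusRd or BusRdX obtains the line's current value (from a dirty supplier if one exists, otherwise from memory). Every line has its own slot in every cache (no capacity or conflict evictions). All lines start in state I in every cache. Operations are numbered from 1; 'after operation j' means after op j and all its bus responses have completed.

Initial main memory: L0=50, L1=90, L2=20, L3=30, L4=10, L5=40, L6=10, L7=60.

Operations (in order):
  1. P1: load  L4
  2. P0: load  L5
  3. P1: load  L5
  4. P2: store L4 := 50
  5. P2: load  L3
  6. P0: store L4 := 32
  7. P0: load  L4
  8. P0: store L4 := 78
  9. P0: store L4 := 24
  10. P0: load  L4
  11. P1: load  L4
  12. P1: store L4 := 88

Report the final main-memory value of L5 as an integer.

1. P1: load  L4  bus=[BusRd]  L4: P0=I P1=E P2=I  mem[L4]=10
2. P0: load  L5  bus=[BusRd]  L5: P0=E P1=I P2=I  mem[L5]=40
3. P1: load  L5  bus=[BusRd]  L5: P0=S P1=S P2=I  mem[L5]=40
4. P2: store L4 := 50  bus=[BusRdX]  L4: P0=I P1=I P2=M  mem[L4]=10
5. P2: load  L3  bus=[BusRd]  L3: P0=I P1=I P2=E  mem[L3]=30
6. P0: store L4 := 32  bus=[BusRdX,Flush]  L4: P0=M P1=I P2=I  mem[L4]=50
7. P0: load  L4  bus=[-]  L4: P0=M P1=I P2=I  mem[L4]=50
8. P0: store L4 := 78  bus=[-]  L4: P0=M P1=I P2=I  mem[L4]=50
9. P0: store L4 := 24  bus=[-]  L4: P0=M P1=I P2=I  mem[L4]=50
10. P0: load  L4  bus=[-]  L4: P0=M P1=I P2=I  mem[L4]=50
11. P1: load  L4  bus=[BusRd]  L4: P0=O P1=S P2=I  mem[L4]=50
12. P1: store L4 := 88  bus=[BusUpgr,Flush]  L4: P0=I P1=M P2=I  mem[L4]=24

memory[L5] = 40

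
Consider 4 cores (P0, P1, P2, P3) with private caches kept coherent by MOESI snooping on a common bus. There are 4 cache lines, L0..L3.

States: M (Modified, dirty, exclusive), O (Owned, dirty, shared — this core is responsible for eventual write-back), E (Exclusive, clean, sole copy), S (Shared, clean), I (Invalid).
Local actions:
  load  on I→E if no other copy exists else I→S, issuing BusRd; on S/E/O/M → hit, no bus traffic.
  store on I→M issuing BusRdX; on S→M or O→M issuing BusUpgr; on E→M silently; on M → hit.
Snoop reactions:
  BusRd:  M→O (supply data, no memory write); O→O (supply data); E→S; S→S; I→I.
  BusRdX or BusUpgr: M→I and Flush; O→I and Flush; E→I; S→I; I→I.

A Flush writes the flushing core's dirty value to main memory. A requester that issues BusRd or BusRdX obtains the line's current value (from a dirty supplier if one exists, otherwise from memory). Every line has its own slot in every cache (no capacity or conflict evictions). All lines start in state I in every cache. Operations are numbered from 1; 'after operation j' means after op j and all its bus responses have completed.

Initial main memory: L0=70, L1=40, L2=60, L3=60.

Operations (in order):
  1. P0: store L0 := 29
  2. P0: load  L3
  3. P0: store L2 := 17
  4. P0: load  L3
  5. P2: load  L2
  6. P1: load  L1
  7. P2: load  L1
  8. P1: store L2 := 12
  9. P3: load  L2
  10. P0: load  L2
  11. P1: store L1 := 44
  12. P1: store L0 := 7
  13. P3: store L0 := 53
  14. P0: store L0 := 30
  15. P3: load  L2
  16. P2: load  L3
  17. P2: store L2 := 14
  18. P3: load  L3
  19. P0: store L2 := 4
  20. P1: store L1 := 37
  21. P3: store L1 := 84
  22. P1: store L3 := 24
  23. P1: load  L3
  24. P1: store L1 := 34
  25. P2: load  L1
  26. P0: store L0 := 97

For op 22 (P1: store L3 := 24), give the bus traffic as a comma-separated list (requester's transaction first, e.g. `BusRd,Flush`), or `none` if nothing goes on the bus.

[1] P0: store L0 := 29 | P0:M(29), P1:I, P2:I, P3:I | bus: BusRdX
[2] P0: load  L3 | P0:E(60), P1:I, P2:I, P3:I | bus: BusRd
[3] P0: store L2 := 17 | P0:M(17), P1:I, P2:I, P3:I | bus: BusRdX
[4] P0: load  L3 | P0:E(60), P1:I, P2:I, P3:I | bus: none
[5] P2: load  L2 | P0:O(17), P1:I, P2:S(17), P3:I | bus: BusRd
[6] P1: load  L1 | P0:I, P1:E(40), P2:I, P3:I | bus: BusRd
[7] P2: load  L1 | P0:I, P1:S(40), P2:S(40), P3:I | bus: BusRd
[8] P1: store L2 := 12 | P0:I, P1:M(12), P2:I, P3:I | bus: BusRdX,Flush
[9] P3: load  L2 | P0:I, P1:O(12), P2:I, P3:S(12) | bus: BusRd
[10] P0: load  L2 | P0:S(12), P1:O(12), P2:I, P3:S(12) | bus: BusRd
[11] P1: store L1 := 44 | P0:I, P1:M(44), P2:I, P3:I | bus: BusUpgr
[12] P1: store L0 := 7 | P0:I, P1:M(7), P2:I, P3:I | bus: BusRdX,Flush
[13] P3: store L0 := 53 | P0:I, P1:I, P2:I, P3:M(53) | bus: BusRdX,Flush
[14] P0: store L0 := 30 | P0:M(30), P1:I, P2:I, P3:I | bus: BusRdX,Flush
[15] P3: load  L2 | P0:S(12), P1:O(12), P2:I, P3:S(12) | bus: none
[16] P2: load  L3 | P0:S(60), P1:I, P2:S(60), P3:I | bus: BusRd
[17] P2: store L2 := 14 | P0:I, P1:I, P2:M(14), P3:I | bus: BusRdX,Flush
[18] P3: load  L3 | P0:S(60), P1:I, P2:S(60), P3:S(60) | bus: BusRd
[19] P0: store L2 := 4 | P0:M(4), P1:I, P2:I, P3:I | bus: BusRdX,Flush
[20] P1: store L1 := 37 | P0:I, P1:M(37), P2:I, P3:I | bus: none
[21] P3: store L1 := 84 | P0:I, P1:I, P2:I, P3:M(84) | bus: BusRdX,Flush
[22] P1: store L3 := 24 | P0:I, P1:M(24), P2:I, P3:I | bus: BusRdX
[23] P1: load  L3 | P0:I, P1:M(24), P2:I, P3:I | bus: none
[24] P1: store L1 := 34 | P0:I, P1:M(34), P2:I, P3:I | bus: BusRdX,Flush
[25] P2: load  L1 | P0:I, P1:O(34), P2:S(34), P3:I | bus: BusRd
[26] P0: store L0 := 97 | P0:M(97), P1:I, P2:I, P3:I | bus: none

bus = BusRdX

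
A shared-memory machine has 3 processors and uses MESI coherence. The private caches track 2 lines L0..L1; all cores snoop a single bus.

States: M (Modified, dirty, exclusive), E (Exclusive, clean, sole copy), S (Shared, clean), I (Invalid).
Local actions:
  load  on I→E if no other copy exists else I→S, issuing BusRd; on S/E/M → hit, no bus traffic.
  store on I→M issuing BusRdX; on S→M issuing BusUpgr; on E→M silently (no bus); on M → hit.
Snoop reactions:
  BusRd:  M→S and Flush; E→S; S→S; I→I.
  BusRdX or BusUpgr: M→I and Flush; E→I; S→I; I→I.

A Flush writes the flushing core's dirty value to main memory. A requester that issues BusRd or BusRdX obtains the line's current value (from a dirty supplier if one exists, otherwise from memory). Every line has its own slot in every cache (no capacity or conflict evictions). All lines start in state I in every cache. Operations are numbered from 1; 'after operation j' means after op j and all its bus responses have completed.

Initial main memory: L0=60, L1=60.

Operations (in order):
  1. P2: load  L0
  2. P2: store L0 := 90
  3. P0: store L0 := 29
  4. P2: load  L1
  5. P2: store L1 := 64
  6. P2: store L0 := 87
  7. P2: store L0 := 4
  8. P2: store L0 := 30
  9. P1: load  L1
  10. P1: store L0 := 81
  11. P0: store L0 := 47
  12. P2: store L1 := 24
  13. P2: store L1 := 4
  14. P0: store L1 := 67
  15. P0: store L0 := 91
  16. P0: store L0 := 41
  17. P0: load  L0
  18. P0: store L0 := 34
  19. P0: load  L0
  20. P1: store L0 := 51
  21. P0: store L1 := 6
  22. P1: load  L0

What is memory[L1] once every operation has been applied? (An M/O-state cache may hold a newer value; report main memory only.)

[1] P2: load  L0 | P0:I, P1:I, P2:E(60) | bus: BusRd
[2] P2: store L0 := 90 | P0:I, P1:I, P2:M(90) | bus: none
[3] P0: store L0 := 29 | P0:M(29), P1:I, P2:I | bus: BusRdX,Flush
[4] P2: load  L1 | P0:I, P1:I, P2:E(60) | bus: BusRd
[5] P2: store L1 := 64 | P0:I, P1:I, P2:M(64) | bus: none
[6] P2: store L0 := 87 | P0:I, P1:I, P2:M(87) | bus: BusRdX,Flush
[7] P2: store L0 := 4 | P0:I, P1:I, P2:M(4) | bus: none
[8] P2: store L0 := 30 | P0:I, P1:I, P2:M(30) | bus: none
[9] P1: load  L1 | P0:I, P1:S(64), P2:S(64) | bus: BusRd,Flush
[10] P1: store L0 := 81 | P0:I, P1:M(81), P2:I | bus: BusRdX,Flush
[11] P0: store L0 := 47 | P0:M(47), P1:I, P2:I | bus: BusRdX,Flush
[12] P2: store L1 := 24 | P0:I, P1:I, P2:M(24) | bus: BusUpgr
[13] P2: store L1 := 4 | P0:I, P1:I, P2:M(4) | bus: none
[14] P0: store L1 := 67 | P0:M(67), P1:I, P2:I | bus: BusRdX,Flush
[15] P0: store L0 := 91 | P0:M(91), P1:I, P2:I | bus: none
[16] P0: store L0 := 41 | P0:M(41), P1:I, P2:I | bus: none
[17] P0: load  L0 | P0:M(41), P1:I, P2:I | bus: none
[18] P0: store L0 := 34 | P0:M(34), P1:I, P2:I | bus: none
[19] P0: load  L0 | P0:M(34), P1:I, P2:I | bus: none
[20] P1: store L0 := 51 | P0:I, P1:M(51), P2:I | bus: BusRdX,Flush
[21] P0: store L1 := 6 | P0:M(6), P1:I, P2:I | bus: none
[22] P1: load  L0 | P0:I, P1:M(51), P2:I | bus: none

memory[L1] = 4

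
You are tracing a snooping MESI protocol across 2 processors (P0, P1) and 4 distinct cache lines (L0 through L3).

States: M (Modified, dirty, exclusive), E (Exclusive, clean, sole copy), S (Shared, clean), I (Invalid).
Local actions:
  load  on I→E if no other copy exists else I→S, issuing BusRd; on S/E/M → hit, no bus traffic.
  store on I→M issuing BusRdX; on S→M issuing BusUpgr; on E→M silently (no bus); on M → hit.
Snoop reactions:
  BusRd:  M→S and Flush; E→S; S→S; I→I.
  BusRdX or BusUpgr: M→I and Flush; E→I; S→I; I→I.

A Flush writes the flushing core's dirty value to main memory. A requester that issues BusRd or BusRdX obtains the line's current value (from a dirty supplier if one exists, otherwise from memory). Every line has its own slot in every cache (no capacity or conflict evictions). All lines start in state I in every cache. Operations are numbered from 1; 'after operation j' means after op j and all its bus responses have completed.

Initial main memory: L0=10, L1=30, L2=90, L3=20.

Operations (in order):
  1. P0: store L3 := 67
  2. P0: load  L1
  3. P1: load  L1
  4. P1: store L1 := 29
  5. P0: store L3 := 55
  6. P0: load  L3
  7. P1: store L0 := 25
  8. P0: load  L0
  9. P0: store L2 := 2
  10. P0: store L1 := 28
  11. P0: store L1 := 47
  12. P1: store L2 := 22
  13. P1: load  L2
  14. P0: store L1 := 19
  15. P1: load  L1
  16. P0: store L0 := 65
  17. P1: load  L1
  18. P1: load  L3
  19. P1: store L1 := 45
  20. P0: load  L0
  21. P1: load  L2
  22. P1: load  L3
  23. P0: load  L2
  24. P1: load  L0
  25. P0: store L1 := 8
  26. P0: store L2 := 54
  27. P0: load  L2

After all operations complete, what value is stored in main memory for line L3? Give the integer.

memory[L3] = 55

[1] P0: store L3 := 67 | P0:M(67), P1:I | bus: BusRdX
[2] P0: load  L1 | P0:E(30), P1:I | bus: BusRd
[3] P1: load  L1 | P0:S(30), P1:S(30) | bus: BusRd
[4] P1: store L1 := 29 | P0:I, P1:M(29) | bus: BusUpgr
[5] P0: store L3 := 55 | P0:M(55), P1:I | bus: none
[6] P0: load  L3 | P0:M(55), P1:I | bus: none
[7] P1: store L0 := 25 | P0:I, P1:M(25) | bus: BusRdX
[8] P0: load  L0 | P0:S(25), P1:S(25) | bus: BusRd,Flush
[9] P0: store L2 := 2 | P0:M(2), P1:I | bus: BusRdX
[10] P0: store L1 := 28 | P0:M(28), P1:I | bus: BusRdX,Flush
[11] P0: store L1 := 47 | P0:M(47), P1:I | bus: none
[12] P1: store L2 := 22 | P0:I, P1:M(22) | bus: BusRdX,Flush
[13] P1: load  L2 | P0:I, P1:M(22) | bus: none
[14] P0: store L1 := 19 | P0:M(19), P1:I | bus: none
[15] P1: load  L1 | P0:S(19), P1:S(19) | bus: BusRd,Flush
[16] P0: store L0 := 65 | P0:M(65), P1:I | bus: BusUpgr
[17] P1: load  L1 | P0:S(19), P1:S(19) | bus: none
[18] P1: load  L3 | P0:S(55), P1:S(55) | bus: BusRd,Flush
[19] P1: store L1 := 45 | P0:I, P1:M(45) | bus: BusUpgr
[20] P0: load  L0 | P0:M(65), P1:I | bus: none
[21] P1: load  L2 | P0:I, P1:M(22) | bus: none
[22] P1: load  L3 | P0:S(55), P1:S(55) | bus: none
[23] P0: load  L2 | P0:S(22), P1:S(22) | bus: BusRd,Flush
[24] P1: load  L0 | P0:S(65), P1:S(65) | bus: BusRd,Flush
[25] P0: store L1 := 8 | P0:M(8), P1:I | bus: BusRdX,Flush
[26] P0: store L2 := 54 | P0:M(54), P1:I | bus: BusUpgr
[27] P0: load  L2 | P0:M(54), P1:I | bus: none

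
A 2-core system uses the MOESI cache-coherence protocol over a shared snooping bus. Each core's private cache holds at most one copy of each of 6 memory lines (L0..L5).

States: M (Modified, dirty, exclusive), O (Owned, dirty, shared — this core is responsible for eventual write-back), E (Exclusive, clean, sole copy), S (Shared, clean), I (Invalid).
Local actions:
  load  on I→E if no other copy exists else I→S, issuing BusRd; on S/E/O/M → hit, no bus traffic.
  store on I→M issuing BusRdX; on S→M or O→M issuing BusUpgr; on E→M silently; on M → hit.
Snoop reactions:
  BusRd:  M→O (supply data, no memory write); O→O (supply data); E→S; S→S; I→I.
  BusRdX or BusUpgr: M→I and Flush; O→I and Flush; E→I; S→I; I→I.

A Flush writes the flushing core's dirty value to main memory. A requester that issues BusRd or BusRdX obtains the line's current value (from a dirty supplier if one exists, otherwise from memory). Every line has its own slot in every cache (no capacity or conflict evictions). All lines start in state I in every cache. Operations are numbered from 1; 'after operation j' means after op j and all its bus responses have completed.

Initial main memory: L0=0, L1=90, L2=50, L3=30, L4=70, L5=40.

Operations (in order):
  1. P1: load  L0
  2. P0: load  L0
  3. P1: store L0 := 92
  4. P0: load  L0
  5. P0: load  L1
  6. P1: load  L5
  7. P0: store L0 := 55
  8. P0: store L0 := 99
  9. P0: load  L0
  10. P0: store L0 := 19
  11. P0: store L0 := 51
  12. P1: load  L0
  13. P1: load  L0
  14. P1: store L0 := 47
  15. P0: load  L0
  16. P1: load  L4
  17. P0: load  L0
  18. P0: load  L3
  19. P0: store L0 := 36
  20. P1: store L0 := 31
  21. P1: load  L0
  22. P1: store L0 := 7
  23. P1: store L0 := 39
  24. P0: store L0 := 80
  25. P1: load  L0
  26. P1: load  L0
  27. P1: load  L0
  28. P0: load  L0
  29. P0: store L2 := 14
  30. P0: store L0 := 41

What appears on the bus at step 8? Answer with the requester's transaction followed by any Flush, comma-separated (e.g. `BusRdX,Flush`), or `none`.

[1] P1: load  L0 | P0:I, P1:E(0) | bus: BusRd
[2] P0: load  L0 | P0:S(0), P1:S(0) | bus: BusRd
[3] P1: store L0 := 92 | P0:I, P1:M(92) | bus: BusUpgr
[4] P0: load  L0 | P0:S(92), P1:O(92) | bus: BusRd
[5] P0: load  L1 | P0:E(90), P1:I | bus: BusRd
[6] P1: load  L5 | P0:I, P1:E(40) | bus: BusRd
[7] P0: store L0 := 55 | P0:M(55), P1:I | bus: BusUpgr,Flush
[8] P0: store L0 := 99 | P0:M(99), P1:I | bus: none
[9] P0: load  L0 | P0:M(99), P1:I | bus: none
[10] P0: store L0 := 19 | P0:M(19), P1:I | bus: none
[11] P0: store L0 := 51 | P0:M(51), P1:I | bus: none
[12] P1: load  L0 | P0:O(51), P1:S(51) | bus: BusRd
[13] P1: load  L0 | P0:O(51), P1:S(51) | bus: none
[14] P1: store L0 := 47 | P0:I, P1:M(47) | bus: BusUpgr,Flush
[15] P0: load  L0 | P0:S(47), P1:O(47) | bus: BusRd
[16] P1: load  L4 | P0:I, P1:E(70) | bus: BusRd
[17] P0: load  L0 | P0:S(47), P1:O(47) | bus: none
[18] P0: load  L3 | P0:E(30), P1:I | bus: BusRd
[19] P0: store L0 := 36 | P0:M(36), P1:I | bus: BusUpgr,Flush
[20] P1: store L0 := 31 | P0:I, P1:M(31) | bus: BusRdX,Flush
[21] P1: load  L0 | P0:I, P1:M(31) | bus: none
[22] P1: store L0 := 7 | P0:I, P1:M(7) | bus: none
[23] P1: store L0 := 39 | P0:I, P1:M(39) | bus: none
[24] P0: store L0 := 80 | P0:M(80), P1:I | bus: BusRdX,Flush
[25] P1: load  L0 | P0:O(80), P1:S(80) | bus: BusRd
[26] P1: load  L0 | P0:O(80), P1:S(80) | bus: none
[27] P1: load  L0 | P0:O(80), P1:S(80) | bus: none
[28] P0: load  L0 | P0:O(80), P1:S(80) | bus: none
[29] P0: store L2 := 14 | P0:M(14), P1:I | bus: BusRdX
[30] P0: store L0 := 41 | P0:M(41), P1:I | bus: BusUpgr

bus = none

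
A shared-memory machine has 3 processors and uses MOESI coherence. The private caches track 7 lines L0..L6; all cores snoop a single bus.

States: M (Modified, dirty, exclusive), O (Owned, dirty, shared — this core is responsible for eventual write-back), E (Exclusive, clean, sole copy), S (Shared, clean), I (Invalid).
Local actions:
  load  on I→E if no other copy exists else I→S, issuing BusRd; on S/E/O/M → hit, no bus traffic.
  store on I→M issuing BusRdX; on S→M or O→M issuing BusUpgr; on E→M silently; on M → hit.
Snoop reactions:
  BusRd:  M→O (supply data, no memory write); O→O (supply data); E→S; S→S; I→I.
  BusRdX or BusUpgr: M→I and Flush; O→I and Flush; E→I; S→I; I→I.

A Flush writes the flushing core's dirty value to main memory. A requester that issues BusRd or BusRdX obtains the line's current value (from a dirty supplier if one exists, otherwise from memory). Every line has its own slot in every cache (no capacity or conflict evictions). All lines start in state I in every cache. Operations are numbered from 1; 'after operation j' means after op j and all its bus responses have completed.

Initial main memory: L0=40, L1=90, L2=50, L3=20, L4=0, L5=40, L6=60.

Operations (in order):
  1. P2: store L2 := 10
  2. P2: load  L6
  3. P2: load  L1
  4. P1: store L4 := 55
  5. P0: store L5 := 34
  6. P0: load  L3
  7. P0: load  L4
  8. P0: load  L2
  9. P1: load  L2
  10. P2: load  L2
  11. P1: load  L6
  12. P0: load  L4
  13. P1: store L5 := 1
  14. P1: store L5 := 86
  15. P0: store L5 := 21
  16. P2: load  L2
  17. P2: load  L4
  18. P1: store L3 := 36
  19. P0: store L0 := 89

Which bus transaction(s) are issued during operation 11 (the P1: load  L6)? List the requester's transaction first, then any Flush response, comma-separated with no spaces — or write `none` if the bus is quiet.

bus = BusRd

[1] P2: store L2 := 10 | P0:I, P1:I, P2:M(10) | bus: BusRdX
[2] P2: load  L6 | P0:I, P1:I, P2:E(60) | bus: BusRd
[3] P2: load  L1 | P0:I, P1:I, P2:E(90) | bus: BusRd
[4] P1: store L4 := 55 | P0:I, P1:M(55), P2:I | bus: BusRdX
[5] P0: store L5 := 34 | P0:M(34), P1:I, P2:I | bus: BusRdX
[6] P0: load  L3 | P0:E(20), P1:I, P2:I | bus: BusRd
[7] P0: load  L4 | P0:S(55), P1:O(55), P2:I | bus: BusRd
[8] P0: load  L2 | P0:S(10), P1:I, P2:O(10) | bus: BusRd
[9] P1: load  L2 | P0:S(10), P1:S(10), P2:O(10) | bus: BusRd
[10] P2: load  L2 | P0:S(10), P1:S(10), P2:O(10) | bus: none
[11] P1: load  L6 | P0:I, P1:S(60), P2:S(60) | bus: BusRd
[12] P0: load  L4 | P0:S(55), P1:O(55), P2:I | bus: none
[13] P1: store L5 := 1 | P0:I, P1:M(1), P2:I | bus: BusRdX,Flush
[14] P1: store L5 := 86 | P0:I, P1:M(86), P2:I | bus: none
[15] P0: store L5 := 21 | P0:M(21), P1:I, P2:I | bus: BusRdX,Flush
[16] P2: load  L2 | P0:S(10), P1:S(10), P2:O(10) | bus: none
[17] P2: load  L4 | P0:S(55), P1:O(55), P2:S(55) | bus: BusRd
[18] P1: store L3 := 36 | P0:I, P1:M(36), P2:I | bus: BusRdX
[19] P0: store L0 := 89 | P0:M(89), P1:I, P2:I | bus: BusRdX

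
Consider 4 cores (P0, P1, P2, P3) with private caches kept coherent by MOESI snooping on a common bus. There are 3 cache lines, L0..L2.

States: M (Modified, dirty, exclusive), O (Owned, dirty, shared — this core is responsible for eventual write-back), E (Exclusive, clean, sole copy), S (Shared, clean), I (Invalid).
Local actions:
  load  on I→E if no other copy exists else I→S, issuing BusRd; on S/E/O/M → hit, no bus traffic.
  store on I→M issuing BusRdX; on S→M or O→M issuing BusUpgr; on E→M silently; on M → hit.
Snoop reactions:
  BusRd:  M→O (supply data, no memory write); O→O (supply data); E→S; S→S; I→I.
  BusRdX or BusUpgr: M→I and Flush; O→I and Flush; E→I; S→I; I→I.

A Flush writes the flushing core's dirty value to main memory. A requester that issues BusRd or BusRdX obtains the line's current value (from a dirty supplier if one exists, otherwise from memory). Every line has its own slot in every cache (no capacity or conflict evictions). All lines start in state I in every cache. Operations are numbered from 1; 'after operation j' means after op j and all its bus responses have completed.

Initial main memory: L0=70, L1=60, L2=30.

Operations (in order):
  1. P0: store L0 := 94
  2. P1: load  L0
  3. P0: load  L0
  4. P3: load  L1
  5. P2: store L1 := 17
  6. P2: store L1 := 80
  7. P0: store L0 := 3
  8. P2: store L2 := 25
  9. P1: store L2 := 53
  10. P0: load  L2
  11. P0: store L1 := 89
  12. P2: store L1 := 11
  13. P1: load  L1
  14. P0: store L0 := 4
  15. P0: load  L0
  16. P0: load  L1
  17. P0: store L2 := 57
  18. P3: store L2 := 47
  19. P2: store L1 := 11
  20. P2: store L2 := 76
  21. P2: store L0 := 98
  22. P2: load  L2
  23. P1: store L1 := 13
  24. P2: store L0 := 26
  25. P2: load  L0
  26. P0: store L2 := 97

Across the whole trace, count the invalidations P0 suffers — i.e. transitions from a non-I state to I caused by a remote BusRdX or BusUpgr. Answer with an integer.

invalidations = 4

  op1 P0: store L0 := 94 → M/I/I/I on L0; bus BusRdX; mem=70
  op2 P1: load  L0 → O/S/I/I on L0; bus BusRd; mem=70
  op3 P0: load  L0 → O/S/I/I on L0; bus (none); mem=70
  op4 P3: load  L1 → I/I/I/E on L1; bus BusRd; mem=60
  op5 P2: store L1 := 17 → I/I/M/I on L1; bus BusRdX; mem=60
  op6 P2: store L1 := 80 → I/I/M/I on L1; bus (none); mem=60
  op7 P0: store L0 := 3 → M/I/I/I on L0; bus BusUpgr; mem=70
  op8 P2: store L2 := 25 → I/I/M/I on L2; bus BusRdX; mem=30
  op9 P1: store L2 := 53 → I/M/I/I on L2; bus BusRdX Flush; mem=25
  op10 P0: load  L2 → S/O/I/I on L2; bus BusRd; mem=25
  op11 P0: store L1 := 89 → M/I/I/I on L1; bus BusRdX Flush; mem=80
  op12 P2: store L1 := 11 → I/I/M/I on L1; bus BusRdX Flush; mem=89
  op13 P1: load  L1 → I/S/O/I on L1; bus BusRd; mem=89
  op14 P0: store L0 := 4 → M/I/I/I on L0; bus (none); mem=70
  op15 P0: load  L0 → M/I/I/I on L0; bus (none); mem=70
  op16 P0: load  L1 → S/S/O/I on L1; bus BusRd; mem=89
  op17 P0: store L2 := 57 → M/I/I/I on L2; bus BusUpgr Flush; mem=53
  op18 P3: store L2 := 47 → I/I/I/M on L2; bus BusRdX Flush; mem=57
  op19 P2: store L1 := 11 → I/I/M/I on L1; bus BusUpgr; mem=89
  op20 P2: store L2 := 76 → I/I/M/I on L2; bus BusRdX Flush; mem=47
  op21 P2: store L0 := 98 → I/I/M/I on L0; bus BusRdX Flush; mem=4
  op22 P2: load  L2 → I/I/M/I on L2; bus (none); mem=47
  op23 P1: store L1 := 13 → I/M/I/I on L1; bus BusRdX Flush; mem=11
  op24 P2: store L0 := 26 → I/I/M/I on L0; bus (none); mem=4
  op25 P2: load  L0 → I/I/M/I on L0; bus (none); mem=4
  op26 P0: store L2 := 97 → M/I/I/I on L2; bus BusRdX Flush; mem=76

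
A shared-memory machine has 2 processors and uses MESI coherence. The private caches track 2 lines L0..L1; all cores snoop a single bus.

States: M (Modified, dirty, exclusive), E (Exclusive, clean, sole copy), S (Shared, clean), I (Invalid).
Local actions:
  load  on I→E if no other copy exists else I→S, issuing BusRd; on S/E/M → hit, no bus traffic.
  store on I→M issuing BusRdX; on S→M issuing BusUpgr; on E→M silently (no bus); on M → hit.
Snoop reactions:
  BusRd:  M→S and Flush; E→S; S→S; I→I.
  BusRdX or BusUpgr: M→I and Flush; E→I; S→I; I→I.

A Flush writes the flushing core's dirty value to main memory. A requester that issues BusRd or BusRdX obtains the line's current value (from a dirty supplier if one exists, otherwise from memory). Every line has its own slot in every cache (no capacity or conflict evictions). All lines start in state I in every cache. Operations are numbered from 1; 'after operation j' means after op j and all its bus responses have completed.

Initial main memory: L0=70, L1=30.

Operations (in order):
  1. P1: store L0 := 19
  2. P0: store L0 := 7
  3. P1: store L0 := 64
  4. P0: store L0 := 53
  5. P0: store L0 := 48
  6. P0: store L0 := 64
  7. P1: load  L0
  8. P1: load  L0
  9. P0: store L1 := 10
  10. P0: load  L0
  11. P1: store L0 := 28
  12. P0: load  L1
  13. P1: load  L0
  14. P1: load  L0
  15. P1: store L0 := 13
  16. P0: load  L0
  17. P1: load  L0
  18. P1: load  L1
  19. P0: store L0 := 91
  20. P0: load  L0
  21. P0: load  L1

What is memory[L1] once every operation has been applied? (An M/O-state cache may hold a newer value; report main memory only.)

memory[L1] = 10

step 1: P1: store L0 := 19  ⟶  IM  (L0)  txn=BusRdX  M[L0]=70
step 2: P0: store L0 := 7  ⟶  MI  (L0)  txn=BusRdX+Flush  M[L0]=19
step 3: P1: store L0 := 64  ⟶  IM  (L0)  txn=BusRdX+Flush  M[L0]=7
step 4: P0: store L0 := 53  ⟶  MI  (L0)  txn=BusRdX+Flush  M[L0]=64
step 5: P0: store L0 := 48  ⟶  MI  (L0)  txn=∅  M[L0]=64
step 6: P0: store L0 := 64  ⟶  MI  (L0)  txn=∅  M[L0]=64
step 7: P1: load  L0  ⟶  SS  (L0)  txn=BusRd+Flush  M[L0]=64
step 8: P1: load  L0  ⟶  SS  (L0)  txn=∅  M[L0]=64
step 9: P0: store L1 := 10  ⟶  MI  (L1)  txn=BusRdX  M[L1]=30
step 10: P0: load  L0  ⟶  SS  (L0)  txn=∅  M[L0]=64
step 11: P1: store L0 := 28  ⟶  IM  (L0)  txn=BusUpgr  M[L0]=64
step 12: P0: load  L1  ⟶  MI  (L1)  txn=∅  M[L1]=30
step 13: P1: load  L0  ⟶  IM  (L0)  txn=∅  M[L0]=64
step 14: P1: load  L0  ⟶  IM  (L0)  txn=∅  M[L0]=64
step 15: P1: store L0 := 13  ⟶  IM  (L0)  txn=∅  M[L0]=64
step 16: P0: load  L0  ⟶  SS  (L0)  txn=BusRd+Flush  M[L0]=13
step 17: P1: load  L0  ⟶  SS  (L0)  txn=∅  M[L0]=13
step 18: P1: load  L1  ⟶  SS  (L1)  txn=BusRd+Flush  M[L1]=10
step 19: P0: store L0 := 91  ⟶  MI  (L0)  txn=BusUpgr  M[L0]=13
step 20: P0: load  L0  ⟶  MI  (L0)  txn=∅  M[L0]=13
step 21: P0: load  L1  ⟶  SS  (L1)  txn=∅  M[L1]=10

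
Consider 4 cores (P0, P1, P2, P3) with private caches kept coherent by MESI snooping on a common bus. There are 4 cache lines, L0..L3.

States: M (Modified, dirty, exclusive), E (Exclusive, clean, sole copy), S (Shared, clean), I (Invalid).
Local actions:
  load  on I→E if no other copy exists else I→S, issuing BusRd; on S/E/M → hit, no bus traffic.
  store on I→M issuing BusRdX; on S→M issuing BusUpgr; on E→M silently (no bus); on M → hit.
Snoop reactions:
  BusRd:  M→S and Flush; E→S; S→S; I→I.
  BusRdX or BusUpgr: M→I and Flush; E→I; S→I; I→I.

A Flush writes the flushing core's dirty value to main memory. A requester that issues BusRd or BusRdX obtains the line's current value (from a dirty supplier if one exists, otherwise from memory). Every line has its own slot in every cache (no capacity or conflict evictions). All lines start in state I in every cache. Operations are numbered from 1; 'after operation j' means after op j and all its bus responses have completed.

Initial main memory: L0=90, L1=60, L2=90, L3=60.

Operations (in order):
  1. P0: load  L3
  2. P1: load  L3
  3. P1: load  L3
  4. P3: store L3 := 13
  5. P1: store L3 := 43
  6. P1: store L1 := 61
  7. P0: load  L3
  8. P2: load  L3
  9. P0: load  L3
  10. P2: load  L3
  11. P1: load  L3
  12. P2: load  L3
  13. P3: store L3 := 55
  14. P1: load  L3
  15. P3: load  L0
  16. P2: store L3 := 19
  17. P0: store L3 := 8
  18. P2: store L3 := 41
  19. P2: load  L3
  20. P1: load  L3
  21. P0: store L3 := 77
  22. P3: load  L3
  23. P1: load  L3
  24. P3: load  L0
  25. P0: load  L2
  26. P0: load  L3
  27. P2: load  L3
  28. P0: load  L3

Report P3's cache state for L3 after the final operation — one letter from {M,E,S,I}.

state = S

[1] P0: load  L3 | P0:E(60), P1:I, P2:I, P3:I | bus: BusRd
[2] P1: load  L3 | P0:S(60), P1:S(60), P2:I, P3:I | bus: BusRd
[3] P1: load  L3 | P0:S(60), P1:S(60), P2:I, P3:I | bus: none
[4] P3: store L3 := 13 | P0:I, P1:I, P2:I, P3:M(13) | bus: BusRdX
[5] P1: store L3 := 43 | P0:I, P1:M(43), P2:I, P3:I | bus: BusRdX,Flush
[6] P1: store L1 := 61 | P0:I, P1:M(61), P2:I, P3:I | bus: BusRdX
[7] P0: load  L3 | P0:S(43), P1:S(43), P2:I, P3:I | bus: BusRd,Flush
[8] P2: load  L3 | P0:S(43), P1:S(43), P2:S(43), P3:I | bus: BusRd
[9] P0: load  L3 | P0:S(43), P1:S(43), P2:S(43), P3:I | bus: none
[10] P2: load  L3 | P0:S(43), P1:S(43), P2:S(43), P3:I | bus: none
[11] P1: load  L3 | P0:S(43), P1:S(43), P2:S(43), P3:I | bus: none
[12] P2: load  L3 | P0:S(43), P1:S(43), P2:S(43), P3:I | bus: none
[13] P3: store L3 := 55 | P0:I, P1:I, P2:I, P3:M(55) | bus: BusRdX
[14] P1: load  L3 | P0:I, P1:S(55), P2:I, P3:S(55) | bus: BusRd,Flush
[15] P3: load  L0 | P0:I, P1:I, P2:I, P3:E(90) | bus: BusRd
[16] P2: store L3 := 19 | P0:I, P1:I, P2:M(19), P3:I | bus: BusRdX
[17] P0: store L3 := 8 | P0:M(8), P1:I, P2:I, P3:I | bus: BusRdX,Flush
[18] P2: store L3 := 41 | P0:I, P1:I, P2:M(41), P3:I | bus: BusRdX,Flush
[19] P2: load  L3 | P0:I, P1:I, P2:M(41), P3:I | bus: none
[20] P1: load  L3 | P0:I, P1:S(41), P2:S(41), P3:I | bus: BusRd,Flush
[21] P0: store L3 := 77 | P0:M(77), P1:I, P2:I, P3:I | bus: BusRdX
[22] P3: load  L3 | P0:S(77), P1:I, P2:I, P3:S(77) | bus: BusRd,Flush
[23] P1: load  L3 | P0:S(77), P1:S(77), P2:I, P3:S(77) | bus: BusRd
[24] P3: load  L0 | P0:I, P1:I, P2:I, P3:E(90) | bus: none
[25] P0: load  L2 | P0:E(90), P1:I, P2:I, P3:I | bus: BusRd
[26] P0: load  L3 | P0:S(77), P1:S(77), P2:I, P3:S(77) | bus: none
[27] P2: load  L3 | P0:S(77), P1:S(77), P2:S(77), P3:S(77) | bus: BusRd
[28] P0: load  L3 | P0:S(77), P1:S(77), P2:S(77), P3:S(77) | bus: none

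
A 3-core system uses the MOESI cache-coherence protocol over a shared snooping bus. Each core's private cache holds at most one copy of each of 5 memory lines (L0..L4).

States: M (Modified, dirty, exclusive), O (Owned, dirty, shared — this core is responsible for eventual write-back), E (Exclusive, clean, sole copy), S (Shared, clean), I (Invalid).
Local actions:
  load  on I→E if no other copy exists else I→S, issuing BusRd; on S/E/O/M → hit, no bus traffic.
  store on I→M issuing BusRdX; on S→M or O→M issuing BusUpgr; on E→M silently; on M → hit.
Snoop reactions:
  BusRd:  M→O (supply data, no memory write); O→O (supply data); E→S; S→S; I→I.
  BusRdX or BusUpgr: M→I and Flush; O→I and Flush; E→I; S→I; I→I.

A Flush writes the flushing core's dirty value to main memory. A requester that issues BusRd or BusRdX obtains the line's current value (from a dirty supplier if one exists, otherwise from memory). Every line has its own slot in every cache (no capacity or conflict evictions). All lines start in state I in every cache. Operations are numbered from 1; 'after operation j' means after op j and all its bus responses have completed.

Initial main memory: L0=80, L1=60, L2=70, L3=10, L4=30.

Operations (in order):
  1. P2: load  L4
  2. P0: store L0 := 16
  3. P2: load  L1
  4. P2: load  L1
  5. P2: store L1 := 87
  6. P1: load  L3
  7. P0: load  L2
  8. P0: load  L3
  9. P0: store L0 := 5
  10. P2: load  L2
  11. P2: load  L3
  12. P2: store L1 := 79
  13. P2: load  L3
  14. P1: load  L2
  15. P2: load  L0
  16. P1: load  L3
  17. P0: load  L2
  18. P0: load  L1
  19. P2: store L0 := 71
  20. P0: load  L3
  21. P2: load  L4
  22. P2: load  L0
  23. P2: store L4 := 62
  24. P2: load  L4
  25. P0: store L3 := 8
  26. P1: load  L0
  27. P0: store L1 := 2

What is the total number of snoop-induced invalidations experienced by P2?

1. P2: load  L4  bus=[BusRd]  L4: P0=I P1=I P2=E  mem[L4]=30
2. P0: store L0 := 16  bus=[BusRdX]  L0: P0=M P1=I P2=I  mem[L0]=80
3. P2: load  L1  bus=[BusRd]  L1: P0=I P1=I P2=E  mem[L1]=60
4. P2: load  L1  bus=[-]  L1: P0=I P1=I P2=E  mem[L1]=60
5. P2: store L1 := 87  bus=[-]  L1: P0=I P1=I P2=M  mem[L1]=60
6. P1: load  L3  bus=[BusRd]  L3: P0=I P1=E P2=I  mem[L3]=10
7. P0: load  L2  bus=[BusRd]  L2: P0=E P1=I P2=I  mem[L2]=70
8. P0: load  L3  bus=[BusRd]  L3: P0=S P1=S P2=I  mem[L3]=10
9. P0: store L0 := 5  bus=[-]  L0: P0=M P1=I P2=I  mem[L0]=80
10. P2: load  L2  bus=[BusRd]  L2: P0=S P1=I P2=S  mem[L2]=70
11. P2: load  L3  bus=[BusRd]  L3: P0=S P1=S P2=S  mem[L3]=10
12. P2: store L1 := 79  bus=[-]  L1: P0=I P1=I P2=M  mem[L1]=60
13. P2: load  L3  bus=[-]  L3: P0=S P1=S P2=S  mem[L3]=10
14. P1: load  L2  bus=[BusRd]  L2: P0=S P1=S P2=S  mem[L2]=70
15. P2: load  L0  bus=[BusRd]  L0: P0=O P1=I P2=S  mem[L0]=80
16. P1: load  L3  bus=[-]  L3: P0=S P1=S P2=S  mem[L3]=10
17. P0: load  L2  bus=[-]  L2: P0=S P1=S P2=S  mem[L2]=70
18. P0: load  L1  bus=[BusRd]  L1: P0=S P1=I P2=O  mem[L1]=60
19. P2: store L0 := 71  bus=[BusUpgr,Flush]  L0: P0=I P1=I P2=M  mem[L0]=5
20. P0: load  L3  bus=[-]  L3: P0=S P1=S P2=S  mem[L3]=10
21. P2: load  L4  bus=[-]  L4: P0=I P1=I P2=E  mem[L4]=30
22. P2: load  L0  bus=[-]  L0: P0=I P1=I P2=M  mem[L0]=5
23. P2: store L4 := 62  bus=[-]  L4: P0=I P1=I P2=M  mem[L4]=30
24. P2: load  L4  bus=[-]  L4: P0=I P1=I P2=M  mem[L4]=30
25. P0: store L3 := 8  bus=[BusUpgr]  L3: P0=M P1=I P2=I  mem[L3]=10
26. P1: load  L0  bus=[BusRd]  L0: P0=I P1=S P2=O  mem[L0]=5
27. P0: store L1 := 2  bus=[BusUpgr,Flush]  L1: P0=M P1=I P2=I  mem[L1]=79

invalidations = 2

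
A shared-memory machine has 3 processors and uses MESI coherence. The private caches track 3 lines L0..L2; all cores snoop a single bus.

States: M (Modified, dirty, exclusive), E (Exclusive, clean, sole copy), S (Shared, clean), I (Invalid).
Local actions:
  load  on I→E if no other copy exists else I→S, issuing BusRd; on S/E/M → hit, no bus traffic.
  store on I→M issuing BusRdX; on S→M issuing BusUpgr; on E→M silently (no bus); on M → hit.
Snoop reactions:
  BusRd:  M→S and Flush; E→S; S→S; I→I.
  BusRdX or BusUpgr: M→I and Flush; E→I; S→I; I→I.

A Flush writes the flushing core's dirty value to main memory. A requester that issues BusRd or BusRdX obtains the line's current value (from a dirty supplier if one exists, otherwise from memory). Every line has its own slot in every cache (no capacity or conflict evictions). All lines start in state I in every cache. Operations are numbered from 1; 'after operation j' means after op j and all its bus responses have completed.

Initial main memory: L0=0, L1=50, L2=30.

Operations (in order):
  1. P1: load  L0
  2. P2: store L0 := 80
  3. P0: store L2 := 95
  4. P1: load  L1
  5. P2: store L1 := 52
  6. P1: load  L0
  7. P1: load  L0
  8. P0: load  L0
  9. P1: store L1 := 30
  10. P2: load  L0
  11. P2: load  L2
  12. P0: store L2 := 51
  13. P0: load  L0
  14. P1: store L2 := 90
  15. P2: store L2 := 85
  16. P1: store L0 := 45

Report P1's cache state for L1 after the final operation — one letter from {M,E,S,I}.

state = M

[1] P1: load  L0 | P0:I, P1:E(0), P2:I | bus: BusRd
[2] P2: store L0 := 80 | P0:I, P1:I, P2:M(80) | bus: BusRdX
[3] P0: store L2 := 95 | P0:M(95), P1:I, P2:I | bus: BusRdX
[4] P1: load  L1 | P0:I, P1:E(50), P2:I | bus: BusRd
[5] P2: store L1 := 52 | P0:I, P1:I, P2:M(52) | bus: BusRdX
[6] P1: load  L0 | P0:I, P1:S(80), P2:S(80) | bus: BusRd,Flush
[7] P1: load  L0 | P0:I, P1:S(80), P2:S(80) | bus: none
[8] P0: load  L0 | P0:S(80), P1:S(80), P2:S(80) | bus: BusRd
[9] P1: store L1 := 30 | P0:I, P1:M(30), P2:I | bus: BusRdX,Flush
[10] P2: load  L0 | P0:S(80), P1:S(80), P2:S(80) | bus: none
[11] P2: load  L2 | P0:S(95), P1:I, P2:S(95) | bus: BusRd,Flush
[12] P0: store L2 := 51 | P0:M(51), P1:I, P2:I | bus: BusUpgr
[13] P0: load  L0 | P0:S(80), P1:S(80), P2:S(80) | bus: none
[14] P1: store L2 := 90 | P0:I, P1:M(90), P2:I | bus: BusRdX,Flush
[15] P2: store L2 := 85 | P0:I, P1:I, P2:M(85) | bus: BusRdX,Flush
[16] P1: store L0 := 45 | P0:I, P1:M(45), P2:I | bus: BusUpgr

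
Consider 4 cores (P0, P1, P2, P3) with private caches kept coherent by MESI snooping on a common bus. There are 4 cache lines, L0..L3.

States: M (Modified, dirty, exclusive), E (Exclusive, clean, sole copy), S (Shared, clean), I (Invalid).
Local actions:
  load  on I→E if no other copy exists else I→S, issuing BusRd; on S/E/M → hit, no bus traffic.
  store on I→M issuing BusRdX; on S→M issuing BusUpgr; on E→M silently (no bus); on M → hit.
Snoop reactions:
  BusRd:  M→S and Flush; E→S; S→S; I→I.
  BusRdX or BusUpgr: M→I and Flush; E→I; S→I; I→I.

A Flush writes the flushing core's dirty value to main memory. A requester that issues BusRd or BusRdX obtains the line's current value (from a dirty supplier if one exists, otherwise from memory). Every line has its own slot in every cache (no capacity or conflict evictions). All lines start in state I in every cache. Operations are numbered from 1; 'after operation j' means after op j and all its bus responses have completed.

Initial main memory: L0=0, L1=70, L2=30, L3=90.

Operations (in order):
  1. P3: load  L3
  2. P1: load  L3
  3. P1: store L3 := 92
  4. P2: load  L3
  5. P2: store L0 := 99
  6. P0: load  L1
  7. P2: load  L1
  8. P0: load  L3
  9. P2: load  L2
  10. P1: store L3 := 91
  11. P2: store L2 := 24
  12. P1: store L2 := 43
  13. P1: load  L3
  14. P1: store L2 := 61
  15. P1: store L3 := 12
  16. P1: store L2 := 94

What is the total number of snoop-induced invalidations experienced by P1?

invalidations = 0

[1] P3: load  L3 | P0:I, P1:I, P2:I, P3:E(90) | bus: BusRd
[2] P1: load  L3 | P0:I, P1:S(90), P2:I, P3:S(90) | bus: BusRd
[3] P1: store L3 := 92 | P0:I, P1:M(92), P2:I, P3:I | bus: BusUpgr
[4] P2: load  L3 | P0:I, P1:S(92), P2:S(92), P3:I | bus: BusRd,Flush
[5] P2: store L0 := 99 | P0:I, P1:I, P2:M(99), P3:I | bus: BusRdX
[6] P0: load  L1 | P0:E(70), P1:I, P2:I, P3:I | bus: BusRd
[7] P2: load  L1 | P0:S(70), P1:I, P2:S(70), P3:I | bus: BusRd
[8] P0: load  L3 | P0:S(92), P1:S(92), P2:S(92), P3:I | bus: BusRd
[9] P2: load  L2 | P0:I, P1:I, P2:E(30), P3:I | bus: BusRd
[10] P1: store L3 := 91 | P0:I, P1:M(91), P2:I, P3:I | bus: BusUpgr
[11] P2: store L2 := 24 | P0:I, P1:I, P2:M(24), P3:I | bus: none
[12] P1: store L2 := 43 | P0:I, P1:M(43), P2:I, P3:I | bus: BusRdX,Flush
[13] P1: load  L3 | P0:I, P1:M(91), P2:I, P3:I | bus: none
[14] P1: store L2 := 61 | P0:I, P1:M(61), P2:I, P3:I | bus: none
[15] P1: store L3 := 12 | P0:I, P1:M(12), P2:I, P3:I | bus: none
[16] P1: store L2 := 94 | P0:I, P1:M(94), P2:I, P3:I | bus: none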